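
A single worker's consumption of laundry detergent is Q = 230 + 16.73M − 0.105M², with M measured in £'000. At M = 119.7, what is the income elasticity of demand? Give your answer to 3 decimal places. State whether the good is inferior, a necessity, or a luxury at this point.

-1.382 (inferior good)

At M = 119.7: Q = 728.1316.
dQ/dM = 16.73 − 0.21M = -8.40700.
η = (dQ/dM)·(M/Q) = -8.40700 × (119.7/728.1316) = -1.382.
η < 0 ⇒ inferior good.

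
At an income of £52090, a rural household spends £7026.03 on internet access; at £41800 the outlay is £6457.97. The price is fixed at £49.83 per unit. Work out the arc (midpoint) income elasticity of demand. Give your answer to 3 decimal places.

0.384

With a constant price, Q₁ = 7026.03/49.83 = 141.000 and Q₂ = 6457.97/49.83 = 129.600 (equivalently, work directly with expenditure since P cancels).
Midpoint %ΔQ = (6457.97 − 7026.03)/6742.00 = -0.08426; midpoint %ΔI = (41800 − 52090)/46945 = -0.21919.
η = -0.08426 / -0.21919 = 0.384.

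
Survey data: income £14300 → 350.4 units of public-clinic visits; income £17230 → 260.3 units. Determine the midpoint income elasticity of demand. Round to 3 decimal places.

-1.588

ΔQ = 260.3 − 350.4 = -90.1; midpoint Q̄ = (350.4 + 260.3)/2 = 305.35.
ΔI = 17230 − 14300 = 2930; midpoint Ī = (14300 + 17230)/2 = 15765.
η = (ΔQ/Q̄) ÷ (ΔI/Ī) = (-90.1/305.35) ÷ (2930/15765) = -1.588.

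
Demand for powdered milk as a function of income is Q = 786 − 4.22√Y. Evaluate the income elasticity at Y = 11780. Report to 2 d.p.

At Y = 11780: Q = 327.979.
dQ/dY = -4.22/(2√Y) = -0.0194406 at this income.
η = (dQ/dY)·(Y/Q) = -0.0194406 × (11780/327.979) = -0.70.

-0.70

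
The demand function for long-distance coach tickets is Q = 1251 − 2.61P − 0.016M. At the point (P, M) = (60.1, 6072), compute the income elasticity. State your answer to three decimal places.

-0.097

At P = 60.1, M = 6072: Q = 996.987.
Holding P constant, ∂Q/∂M = −0.016.
η_M = (∂Q/∂M)·(M/Q) = -0.016 × (6072/996.987) = -0.097.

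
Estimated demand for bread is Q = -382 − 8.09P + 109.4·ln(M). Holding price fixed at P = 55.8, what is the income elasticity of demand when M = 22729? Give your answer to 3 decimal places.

0.414

At P = 55.8, M = 22729: Q = 264.013.
Holding P constant, ∂Q/∂M = 109.4/M = 0.00481323.
η_M = (∂Q/∂M)·(M/Q) = 0.00481323 × (22729/264.013) = 0.414.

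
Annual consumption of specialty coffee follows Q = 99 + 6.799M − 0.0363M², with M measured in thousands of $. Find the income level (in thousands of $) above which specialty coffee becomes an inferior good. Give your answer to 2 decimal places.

dQ/dM = 6.799 − 0.0726M.
The good is inferior where dQ/dM < 0. Setting dQ/dM = 0 gives M = 6.799 / 0.0726 = 93.65.

93.65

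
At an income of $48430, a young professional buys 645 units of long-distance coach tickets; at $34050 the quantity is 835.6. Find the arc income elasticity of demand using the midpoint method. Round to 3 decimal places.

ΔQ = 835.6 − 645 = 190.6; midpoint Q̄ = (645 + 835.6)/2 = 740.3.
ΔI = 34050 − 48430 = -14380; midpoint Ī = (48430 + 34050)/2 = 41240.
η = (ΔQ/Q̄) ÷ (ΔI/Ī) = (190.6/740.3) ÷ (-14380/41240) = -0.738.

-0.738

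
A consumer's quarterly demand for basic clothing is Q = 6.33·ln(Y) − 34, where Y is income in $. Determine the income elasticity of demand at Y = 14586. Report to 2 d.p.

0.24

At Y = 14586: Q = 26.691.
dQ/dY = 6.33/Y = 0.000433978 at this income.
η = (dQ/dY)·(Y/Q) = 0.000433978 × (14586/26.691) = 0.24.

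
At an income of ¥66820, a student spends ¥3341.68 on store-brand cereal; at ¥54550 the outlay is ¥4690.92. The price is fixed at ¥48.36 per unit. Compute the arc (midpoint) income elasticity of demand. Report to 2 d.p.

With a constant price, Q₁ = 3341.68/48.36 = 69.100 and Q₂ = 4690.92/48.36 = 97.000 (equivalently, work directly with expenditure since P cancels).
Midpoint %ΔQ = (4690.92 − 3341.68)/4016.30 = 0.33594; midpoint %ΔI = (54550 − 66820)/60685 = -0.20219.
η = 0.33594 / -0.20219 = -1.66.

-1.66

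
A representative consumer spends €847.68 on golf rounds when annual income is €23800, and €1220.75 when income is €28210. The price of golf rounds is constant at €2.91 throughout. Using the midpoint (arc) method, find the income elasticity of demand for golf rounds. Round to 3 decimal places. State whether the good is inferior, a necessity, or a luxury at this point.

With a constant price, Q₁ = 847.68/2.91 = 291.299 and Q₂ = 1220.75/2.91 = 419.502 (equivalently, work directly with expenditure since P cancels).
Midpoint %ΔQ = (1220.75 − 847.68)/1034.21 = 0.36073; midpoint %ΔI = (28210 − 23800)/26005 = 0.16958.
η = 0.36073 / 0.16958 = 2.127.
η > 1 ⇒ luxury.

2.127 (luxury)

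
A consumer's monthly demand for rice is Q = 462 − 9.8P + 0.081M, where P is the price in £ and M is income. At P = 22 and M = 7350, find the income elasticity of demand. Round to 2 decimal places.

0.71

At P = 22, M = 7350: Q = 841.750.
Holding P constant, ∂Q/∂M = 0.081.
η_M = (∂Q/∂M)·(M/Q) = 0.081 × (7350/841.750) = 0.71.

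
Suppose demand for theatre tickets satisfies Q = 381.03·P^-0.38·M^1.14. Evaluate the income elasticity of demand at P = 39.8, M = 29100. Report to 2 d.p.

For a multiplicative demand Q = A·P^α·M^β, the income elasticity is β everywhere.
Here β = 1.14, so η = 1.14.

1.14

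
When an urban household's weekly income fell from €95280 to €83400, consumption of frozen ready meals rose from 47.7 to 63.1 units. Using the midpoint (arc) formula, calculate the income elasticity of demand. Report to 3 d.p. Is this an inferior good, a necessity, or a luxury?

-2.090 (inferior good)

ΔQ = 63.1 − 47.7 = 15.4; midpoint Q̄ = (47.7 + 63.1)/2 = 55.4.
ΔI = 83400 − 95280 = -11880; midpoint Ī = (95280 + 83400)/2 = 89340.
η = (ΔQ/Q̄) ÷ (ΔI/Ī) = (15.4/55.4) ÷ (-11880/89340) = -2.090.
η < 0 ⇒ inferior good.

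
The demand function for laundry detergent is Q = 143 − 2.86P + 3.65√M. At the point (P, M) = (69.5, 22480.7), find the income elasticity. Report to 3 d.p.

0.557

At P = 69.5, M = 22480.7: Q = 491.495.
Holding P constant, ∂Q/∂M = 3.65/(2√M) = 0.0121719.
η_M = (∂Q/∂M)·(M/Q) = 0.0121719 × (22480.7/491.495) = 0.557.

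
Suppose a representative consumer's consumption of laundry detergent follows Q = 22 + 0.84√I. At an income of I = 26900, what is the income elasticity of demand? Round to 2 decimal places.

0.43

At I = 26900: Q = 159.770.
dQ/dI = 0.84/(2√I) = 0.00256079 at this income.
η = (dQ/dI)·(I/Q) = 0.00256079 × (26900/159.770) = 0.43.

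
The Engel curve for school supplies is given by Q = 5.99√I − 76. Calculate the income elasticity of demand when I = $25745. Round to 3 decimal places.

At I = 25745: Q = 885.110.
dQ/dI = 5.99/(2√I) = 0.018666 at this income.
η = (dQ/dI)·(I/Q) = 0.018666 × (25745/885.110) = 0.543.

0.543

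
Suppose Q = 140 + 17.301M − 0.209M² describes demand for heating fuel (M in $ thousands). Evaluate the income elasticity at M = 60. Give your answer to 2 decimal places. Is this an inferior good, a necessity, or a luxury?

At M = 60: Q = 425.6600.
dQ/dM = 17.301 − 0.418M = -7.77900.
η = (dQ/dM)·(M/Q) = -7.77900 × (60/425.6600) = -1.10.
η < 0 ⇒ inferior good.

-1.10 (inferior good)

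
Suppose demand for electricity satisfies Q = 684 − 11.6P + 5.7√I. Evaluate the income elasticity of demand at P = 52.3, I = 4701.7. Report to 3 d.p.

0.417

At P = 52.3, I = 4701.7: Q = 468.163.
Holding P constant, ∂Q/∂I = 5.7/(2√I) = 0.041564.
η_I = (∂Q/∂I)·(I/Q) = 0.041564 × (4701.7/468.163) = 0.417.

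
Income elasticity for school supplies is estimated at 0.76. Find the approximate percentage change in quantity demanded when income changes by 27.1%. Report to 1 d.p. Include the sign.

20.6%

%ΔQ ≈ η × %ΔI = 0.76 × 27.1% = 20.6%.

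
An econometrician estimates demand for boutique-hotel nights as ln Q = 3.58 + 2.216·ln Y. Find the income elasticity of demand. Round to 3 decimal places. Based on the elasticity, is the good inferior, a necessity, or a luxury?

2.216 (luxury)

In a log-linear demand, the coefficient on ln Y is the income elasticity.
So η = 2.216.
η > 1 ⇒ luxury.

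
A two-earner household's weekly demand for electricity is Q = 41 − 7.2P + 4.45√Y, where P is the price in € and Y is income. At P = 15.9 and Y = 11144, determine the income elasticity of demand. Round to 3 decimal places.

0.593

At P = 15.9, Y = 11144: Q = 396.285.
Holding P constant, ∂Q/∂Y = 4.45/(2√Y) = 0.021077.
η_Y = (∂Q/∂Y)·(Y/Q) = 0.021077 × (11144/396.285) = 0.593.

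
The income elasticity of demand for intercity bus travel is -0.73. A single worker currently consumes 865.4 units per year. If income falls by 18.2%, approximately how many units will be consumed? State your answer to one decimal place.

980.4

%ΔQ ≈ η × %ΔI = -0.73 × (-18.2%) = 13.286%.
New Q ≈ 865.4 × (1 + 0.13286) = 980.4.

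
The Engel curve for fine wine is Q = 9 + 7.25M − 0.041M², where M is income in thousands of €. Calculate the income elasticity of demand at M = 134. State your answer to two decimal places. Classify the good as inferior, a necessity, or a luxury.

-2.05 (inferior good)

At M = 134: Q = 244.3040.
dQ/dM = 7.25 − 0.082M = -3.73800.
η = (dQ/dM)·(M/Q) = -3.73800 × (134/244.3040) = -2.05.
η < 0 ⇒ inferior good.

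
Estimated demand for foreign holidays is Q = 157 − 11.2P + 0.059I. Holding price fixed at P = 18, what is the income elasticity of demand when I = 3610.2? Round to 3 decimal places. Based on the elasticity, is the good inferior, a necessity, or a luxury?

At P = 18, I = 3610.2: Q = 168.402.
Holding P constant, ∂Q/∂I = 0.059.
η_I = (∂Q/∂I)·(I/Q) = 0.059 × (3610.2/168.402) = 1.265.
Since η > 1, this is a luxury.

1.265 (luxury)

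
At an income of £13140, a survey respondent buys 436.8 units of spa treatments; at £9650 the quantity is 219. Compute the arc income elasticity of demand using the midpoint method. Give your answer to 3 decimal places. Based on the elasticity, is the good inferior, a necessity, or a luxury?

ΔQ = 219 − 436.8 = -217.8; midpoint Q̄ = (436.8 + 219)/2 = 327.9.
ΔI = 9650 − 13140 = -3490; midpoint Ī = (13140 + 9650)/2 = 11395.
η = (ΔQ/Q̄) ÷ (ΔI/Ī) = (-217.8/327.9) ÷ (-3490/11395) = 2.169.
η > 1 ⇒ luxury.

2.169 (luxury)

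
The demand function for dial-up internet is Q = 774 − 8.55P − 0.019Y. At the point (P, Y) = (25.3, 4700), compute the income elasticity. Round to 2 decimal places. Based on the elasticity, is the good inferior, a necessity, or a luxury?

-0.19 (inferior good)

At P = 25.3, Y = 4700: Q = 468.385.
Holding P constant, ∂Q/∂Y = −0.019.
η_Y = (∂Q/∂Y)·(Y/Q) = -0.019 × (4700/468.385) = -0.19.
Since η < 0, this is an inferior good.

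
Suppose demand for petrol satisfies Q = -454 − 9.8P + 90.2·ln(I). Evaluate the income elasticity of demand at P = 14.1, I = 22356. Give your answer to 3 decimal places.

0.290

At P = 14.1, I = 22356: Q = 311.159.
Holding P constant, ∂Q/∂I = 90.2/I = 0.00403471.
η_I = (∂Q/∂I)·(I/Q) = 0.00403471 × (22356/311.159) = 0.290.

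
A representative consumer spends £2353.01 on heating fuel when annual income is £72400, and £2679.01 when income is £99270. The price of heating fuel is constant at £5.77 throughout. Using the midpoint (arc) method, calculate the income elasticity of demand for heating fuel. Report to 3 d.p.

0.414

With a constant price, Q₁ = 2353.01/5.77 = 407.801 and Q₂ = 2679.01/5.77 = 464.300 (equivalently, work directly with expenditure since P cancels).
Midpoint %ΔQ = (2679.01 − 2353.01)/2516.01 = 0.12957; midpoint %ΔI = (99270 − 72400)/85835 = 0.31304.
η = 0.12957 / 0.31304 = 0.414.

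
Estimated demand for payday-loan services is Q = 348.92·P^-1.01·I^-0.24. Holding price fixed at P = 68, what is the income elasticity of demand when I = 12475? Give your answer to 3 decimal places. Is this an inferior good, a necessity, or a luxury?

-0.240 (inferior good)

For a multiplicative demand Q = A·P^α·I^β, the income elasticity is β everywhere.
Here β = -0.24, so η = -0.240.
Since η < 0, this is an inferior good.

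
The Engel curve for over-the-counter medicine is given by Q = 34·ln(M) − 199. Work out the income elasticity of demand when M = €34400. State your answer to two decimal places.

At M = 34400: Q = 156.158.
dQ/dM = 34/M = 0.000988372 at this income.
η = (dQ/dM)·(M/Q) = 0.000988372 × (34400/156.158) = 0.22.

0.22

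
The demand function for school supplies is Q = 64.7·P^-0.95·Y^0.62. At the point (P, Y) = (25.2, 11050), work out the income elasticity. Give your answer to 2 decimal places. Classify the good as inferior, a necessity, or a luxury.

For a multiplicative demand Q = A·P^α·Y^β, the income elasticity is β everywhere.
Here β = 0.62, so η = 0.62.
Since 0 < η < 1, this is a necessity.

0.62 (necessity)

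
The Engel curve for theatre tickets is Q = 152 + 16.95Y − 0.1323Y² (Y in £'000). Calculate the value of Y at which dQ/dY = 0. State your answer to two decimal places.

dQ/dY = 16.95 − 0.2646Y.
The good is inferior where dQ/dY < 0. Setting dQ/dY = 0 gives Y = 16.95 / 0.2646 = 64.06.

64.06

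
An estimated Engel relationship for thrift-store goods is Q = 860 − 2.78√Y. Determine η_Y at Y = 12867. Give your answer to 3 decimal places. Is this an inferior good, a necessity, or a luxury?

-0.289 (inferior good)

At Y = 12867: Q = 544.657.
dQ/dY = -2.78/(2√Y) = -0.012254 at this income.
η = (dQ/dY)·(Y/Q) = -0.012254 × (12867/544.657) = -0.289.
Since η < 0, the good is an inferior good.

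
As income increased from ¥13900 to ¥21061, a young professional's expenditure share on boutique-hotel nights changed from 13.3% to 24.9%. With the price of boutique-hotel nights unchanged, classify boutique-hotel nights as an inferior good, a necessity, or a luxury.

The budget share rises as income rises, so η > 1.

luxury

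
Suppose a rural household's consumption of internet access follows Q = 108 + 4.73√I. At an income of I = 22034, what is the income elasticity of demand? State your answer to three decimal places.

At I = 22034: Q = 810.114.
dQ/dI = 4.73/(2√I) = 0.0159325 at this income.
η = (dQ/dI)·(I/Q) = 0.0159325 × (22034/810.114) = 0.433.

0.433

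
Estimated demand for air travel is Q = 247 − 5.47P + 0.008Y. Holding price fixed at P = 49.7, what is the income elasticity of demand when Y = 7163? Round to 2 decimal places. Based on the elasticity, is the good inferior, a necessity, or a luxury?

At P = 49.7, Y = 7163: Q = 32.445.
Holding P constant, ∂Q/∂Y = 0.008.
η_Y = (∂Q/∂Y)·(Y/Q) = 0.008 × (7163/32.445) = 1.77.
Since η > 1, this is a luxury.

1.77 (luxury)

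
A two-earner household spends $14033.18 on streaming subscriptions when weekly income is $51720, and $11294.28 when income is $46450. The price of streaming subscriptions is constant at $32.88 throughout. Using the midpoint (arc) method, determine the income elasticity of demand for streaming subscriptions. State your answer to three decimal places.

2.014

With a constant price, Q₁ = 14033.18/32.88 = 426.800 and Q₂ = 11294.28/32.88 = 343.500 (equivalently, work directly with expenditure since P cancels).
Midpoint %ΔQ = (11294.28 − 14033.18)/12663.73 = -0.21628; midpoint %ΔI = (46450 − 51720)/49085 = -0.10736.
η = -0.21628 / -0.10736 = 2.014.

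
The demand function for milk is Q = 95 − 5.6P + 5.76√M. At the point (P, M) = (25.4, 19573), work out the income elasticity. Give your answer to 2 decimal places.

0.53

At P = 25.4, M = 19573: Q = 758.604.
Holding P constant, ∂Q/∂M = 5.76/(2√M) = 0.0205856.
η_M = (∂Q/∂M)·(M/Q) = 0.0205856 × (19573/758.604) = 0.53.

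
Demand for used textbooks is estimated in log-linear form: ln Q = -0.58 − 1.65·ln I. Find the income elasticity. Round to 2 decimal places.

-1.65

In a log-linear demand, the coefficient on ln I is the income elasticity.
So η = -1.65.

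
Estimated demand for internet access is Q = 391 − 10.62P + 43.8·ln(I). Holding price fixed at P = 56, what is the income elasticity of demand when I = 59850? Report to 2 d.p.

At P = 56, I = 59850: Q = 278.062.
Holding P constant, ∂Q/∂I = 43.8/I = 0.00073183.
η_I = (∂Q/∂I)·(I/Q) = 0.00073183 × (59850/278.062) = 0.16.

0.16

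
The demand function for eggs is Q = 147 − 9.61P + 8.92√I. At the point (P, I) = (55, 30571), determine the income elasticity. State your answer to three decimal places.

At P = 55, I = 30571: Q = 1178.073.
Holding P constant, ∂Q/∂I = 8.92/(2√I) = 0.0255082.
η_I = (∂Q/∂I)·(I/Q) = 0.0255082 × (30571/1178.073) = 0.662.

0.662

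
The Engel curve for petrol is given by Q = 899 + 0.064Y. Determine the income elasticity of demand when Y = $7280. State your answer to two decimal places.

0.34

At Y = 7280: Q = 1364.920.
dQ/dY = 0.064.
η = (dQ/dY)·(Y/Q) = 0.064 × (7280/1364.920) = 0.34.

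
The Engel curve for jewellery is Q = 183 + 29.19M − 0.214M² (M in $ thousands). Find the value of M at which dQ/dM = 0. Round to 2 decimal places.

68.20

dQ/dM = 29.19 − 0.428M.
The good is inferior where dQ/dM < 0. Setting dQ/dM = 0 gives M = 29.19 / 0.428 = 68.20.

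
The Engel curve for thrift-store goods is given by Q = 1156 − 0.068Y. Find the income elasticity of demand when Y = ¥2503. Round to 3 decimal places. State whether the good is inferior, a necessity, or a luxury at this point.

-0.173 (inferior good)

At Y = 2503: Q = 985.796.
dQ/dY = −0.068.
η = (dQ/dY)·(Y/Q) = -0.068 × (2503/985.796) = -0.173.
Since η < 0, the good is an inferior good.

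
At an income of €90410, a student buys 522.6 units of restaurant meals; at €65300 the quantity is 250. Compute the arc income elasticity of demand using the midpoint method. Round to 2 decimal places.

2.19

ΔQ = 250 − 522.6 = -272.6; midpoint Q̄ = (522.6 + 250)/2 = 386.3.
ΔI = 65300 − 90410 = -25110; midpoint Ī = (90410 + 65300)/2 = 77855.
η = (ΔQ/Q̄) ÷ (ΔI/Ī) = (-272.6/386.3) ÷ (-25110/77855) = 2.19.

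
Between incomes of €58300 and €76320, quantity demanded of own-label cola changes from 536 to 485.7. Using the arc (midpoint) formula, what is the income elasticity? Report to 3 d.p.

-0.368

ΔQ = 485.7 − 536 = -50.3; midpoint Q̄ = (536 + 485.7)/2 = 510.85.
ΔI = 76320 − 58300 = 18020; midpoint Ī = (58300 + 76320)/2 = 67310.
η = (ΔQ/Q̄) ÷ (ΔI/Ī) = (-50.3/510.85) ÷ (18020/67310) = -0.368.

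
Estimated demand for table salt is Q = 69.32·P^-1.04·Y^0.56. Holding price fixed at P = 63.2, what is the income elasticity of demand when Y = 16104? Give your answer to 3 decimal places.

For a multiplicative demand Q = A·P^α·Y^β, the income elasticity is β everywhere.
Here β = 0.56, so η = 0.560.

0.560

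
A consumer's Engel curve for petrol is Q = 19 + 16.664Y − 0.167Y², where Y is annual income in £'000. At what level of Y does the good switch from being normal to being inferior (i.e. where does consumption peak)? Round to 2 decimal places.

49.89

dQ/dY = 16.664 − 0.334Y.
The good is inferior where dQ/dY < 0. Setting dQ/dY = 0 gives Y = 16.664 / 0.334 = 49.89.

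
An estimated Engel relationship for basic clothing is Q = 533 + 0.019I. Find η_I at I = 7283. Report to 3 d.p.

At I = 7283: Q = 671.377.
dQ/dI = 0.019.
η = (dQ/dI)·(I/Q) = 0.019 × (7283/671.377) = 0.206.

0.206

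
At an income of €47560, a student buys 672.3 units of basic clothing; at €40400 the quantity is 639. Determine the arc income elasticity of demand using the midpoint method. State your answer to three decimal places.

0.312

ΔQ = 639 − 672.3 = -33.3; midpoint Q̄ = (672.3 + 639)/2 = 655.65.
ΔI = 40400 − 47560 = -7160; midpoint Ī = (47560 + 40400)/2 = 43980.
η = (ΔQ/Q̄) ÷ (ΔI/Ī) = (-33.3/655.65) ÷ (-7160/43980) = 0.312.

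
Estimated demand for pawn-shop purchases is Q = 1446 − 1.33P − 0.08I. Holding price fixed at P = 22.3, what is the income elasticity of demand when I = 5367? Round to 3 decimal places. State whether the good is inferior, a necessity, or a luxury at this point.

At P = 22.3, I = 5367: Q = 986.981.
Holding P constant, ∂Q/∂I = −0.08.
η_I = (∂Q/∂I)·(I/Q) = -0.08 × (5367/986.981) = -0.435.
Since η < 0, this is an inferior good.

-0.435 (inferior good)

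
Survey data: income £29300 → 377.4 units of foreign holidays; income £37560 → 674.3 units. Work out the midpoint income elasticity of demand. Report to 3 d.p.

ΔQ = 674.3 − 377.4 = 296.9; midpoint Q̄ = (377.4 + 674.3)/2 = 525.85.
ΔI = 37560 − 29300 = 8260; midpoint Ī = (29300 + 37560)/2 = 33430.
η = (ΔQ/Q̄) ÷ (ΔI/Ī) = (296.9/525.85) ÷ (8260/33430) = 2.285.

2.285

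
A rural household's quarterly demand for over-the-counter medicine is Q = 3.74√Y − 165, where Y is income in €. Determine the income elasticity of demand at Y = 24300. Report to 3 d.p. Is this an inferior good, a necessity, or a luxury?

0.697 (necessity)

At Y = 24300: Q = 418.008.
dQ/dY = 3.74/(2√Y) = 0.0119961 at this income.
η = (dQ/dY)·(Y/Q) = 0.0119961 × (24300/418.008) = 0.697.
Since 0 < η < 1, the good is a necessity.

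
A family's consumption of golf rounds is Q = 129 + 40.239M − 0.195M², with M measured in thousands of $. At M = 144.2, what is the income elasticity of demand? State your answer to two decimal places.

-1.23

At M = 144.2: Q = 1876.7040.
dQ/dM = 40.239 − 0.39M = -15.99900.
η = (dQ/dM)·(M/Q) = -15.99900 × (144.2/1876.7040) = -1.23.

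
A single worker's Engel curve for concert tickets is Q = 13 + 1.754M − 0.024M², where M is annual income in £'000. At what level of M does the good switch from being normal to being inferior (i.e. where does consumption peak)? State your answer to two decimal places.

36.54

dQ/dM = 1.754 − 0.048M.
The good is inferior where dQ/dM < 0. Setting dQ/dM = 0 gives M = 1.754 / 0.048 = 36.54.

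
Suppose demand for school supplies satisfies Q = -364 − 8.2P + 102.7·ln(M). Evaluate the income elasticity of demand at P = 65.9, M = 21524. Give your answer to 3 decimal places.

0.854

At P = 65.9, M = 21524: Q = 120.250.
Holding P constant, ∂Q/∂M = 102.7/M = 0.00477142.
η_M = (∂Q/∂M)·(M/Q) = 0.00477142 × (21524/120.250) = 0.854.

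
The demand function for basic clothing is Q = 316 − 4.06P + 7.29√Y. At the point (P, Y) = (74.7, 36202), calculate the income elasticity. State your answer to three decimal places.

0.495

At P = 74.7, Y = 36202: Q = 1399.773.
Holding P constant, ∂Q/∂Y = 7.29/(2√Y) = 0.0191572.
η_Y = (∂Q/∂Y)·(Y/Q) = 0.0191572 × (36202/1399.773) = 0.495.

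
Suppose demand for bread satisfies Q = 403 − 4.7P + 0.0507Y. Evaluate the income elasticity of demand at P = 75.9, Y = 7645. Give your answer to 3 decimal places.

0.893

At P = 75.9, Y = 7645: Q = 433.871.
Holding P constant, ∂Q/∂Y = 0.0507.
η_Y = (∂Q/∂Y)·(Y/Q) = 0.0507 × (7645/433.871) = 0.893.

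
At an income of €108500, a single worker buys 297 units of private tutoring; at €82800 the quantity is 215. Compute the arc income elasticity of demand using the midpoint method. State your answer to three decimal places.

1.192

ΔQ = 215 − 297 = -82; midpoint Q̄ = (297 + 215)/2 = 256.
ΔI = 82800 − 108500 = -25700; midpoint Ī = (108500 + 82800)/2 = 95650.
η = (ΔQ/Q̄) ÷ (ΔI/Ī) = (-82/256) ÷ (-25700/95650) = 1.192.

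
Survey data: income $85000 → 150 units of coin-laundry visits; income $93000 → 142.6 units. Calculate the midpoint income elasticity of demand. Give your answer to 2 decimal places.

-0.56

ΔQ = 142.6 − 150 = -7.4; midpoint Q̄ = (150 + 142.6)/2 = 146.3.
ΔI = 93000 − 85000 = 8000; midpoint Ī = (85000 + 93000)/2 = 89000.
η = (ΔQ/Q̄) ÷ (ΔI/Ī) = (-7.4/146.3) ÷ (8000/89000) = -0.56.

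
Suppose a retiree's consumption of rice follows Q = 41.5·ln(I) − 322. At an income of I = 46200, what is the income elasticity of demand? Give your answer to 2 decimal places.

0.34

At I = 46200: Q = 123.741.
dQ/dI = 41.5/I = 0.000898268 at this income.
η = (dQ/dI)·(I/Q) = 0.000898268 × (46200/123.741) = 0.34.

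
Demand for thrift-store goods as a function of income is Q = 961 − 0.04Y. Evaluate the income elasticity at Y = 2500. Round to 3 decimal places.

-0.116

At Y = 2500: Q = 861.000.
dQ/dY = −0.04.
η = (dQ/dY)·(Y/Q) = -0.04 × (2500/861.000) = -0.116.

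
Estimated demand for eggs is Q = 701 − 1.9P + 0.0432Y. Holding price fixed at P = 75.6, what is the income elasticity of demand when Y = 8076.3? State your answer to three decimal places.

At P = 75.6, Y = 8076.3: Q = 906.256.
Holding P constant, ∂Q/∂Y = 0.0432.
η_Y = (∂Q/∂Y)·(Y/Q) = 0.0432 × (8076.3/906.256) = 0.385.

0.385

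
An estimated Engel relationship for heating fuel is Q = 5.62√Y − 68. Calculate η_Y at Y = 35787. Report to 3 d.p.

0.534

At Y = 35787: Q = 995.161.
dQ/dY = 5.62/(2√Y) = 0.014854 at this income.
η = (dQ/dY)·(Y/Q) = 0.014854 × (35787/995.161) = 0.534.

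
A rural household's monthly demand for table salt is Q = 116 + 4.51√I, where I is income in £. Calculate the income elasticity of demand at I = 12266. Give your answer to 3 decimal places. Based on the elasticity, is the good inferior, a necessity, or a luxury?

0.406 (necessity)

At I = 12266: Q = 615.491.
dQ/dI = 4.51/(2√I) = 0.0203608 at this income.
η = (dQ/dI)·(I/Q) = 0.0203608 × (12266/615.491) = 0.406.
Since 0 < η < 1, the good is a necessity.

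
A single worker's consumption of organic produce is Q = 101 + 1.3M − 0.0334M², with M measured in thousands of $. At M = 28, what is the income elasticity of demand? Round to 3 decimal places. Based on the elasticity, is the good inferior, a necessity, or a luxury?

-0.144 (inferior good)

At M = 28: Q = 111.2144.
dQ/dM = 1.3 − 0.0668M = -0.57040.
η = (dQ/dM)·(M/Q) = -0.57040 × (28/111.2144) = -0.144.
η < 0 ⇒ inferior good.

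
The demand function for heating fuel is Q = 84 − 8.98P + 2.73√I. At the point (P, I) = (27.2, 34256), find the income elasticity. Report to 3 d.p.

At P = 27.2, I = 34256: Q = 345.023.
Holding P constant, ∂Q/∂I = 2.73/(2√I) = 0.00737504.
η_I = (∂Q/∂I)·(I/Q) = 0.00737504 × (34256/345.023) = 0.732.

0.732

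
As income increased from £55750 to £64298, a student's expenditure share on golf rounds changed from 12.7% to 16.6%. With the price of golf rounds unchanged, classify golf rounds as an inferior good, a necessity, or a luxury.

luxury

The budget share rises as income rises, so η > 1.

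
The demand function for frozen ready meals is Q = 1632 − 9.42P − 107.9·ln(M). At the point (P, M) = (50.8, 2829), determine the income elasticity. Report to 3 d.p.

-0.365

At P = 50.8, M = 2829: Q = 295.909.
Holding P constant, ∂Q/∂M = -107.9/M = -0.0381407.
η_M = (∂Q/∂M)·(M/Q) = -0.0381407 × (2829/295.909) = -0.365.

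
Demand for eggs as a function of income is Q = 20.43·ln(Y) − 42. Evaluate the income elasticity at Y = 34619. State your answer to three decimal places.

At Y = 34619: Q = 171.538.
dQ/dY = 20.43/Y = 0.000590138 at this income.
η = (dQ/dY)·(Y/Q) = 0.000590138 × (34619/171.538) = 0.119.

0.119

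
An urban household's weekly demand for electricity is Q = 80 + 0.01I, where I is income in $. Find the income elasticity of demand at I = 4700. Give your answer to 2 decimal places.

At I = 4700: Q = 127.000.
dQ/dI = 0.01.
η = (dQ/dI)·(I/Q) = 0.01 × (4700/127.000) = 0.37.

0.37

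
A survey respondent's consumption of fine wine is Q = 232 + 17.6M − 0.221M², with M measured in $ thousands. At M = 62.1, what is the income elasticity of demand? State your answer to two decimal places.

At M = 62.1: Q = 472.6934.
dQ/dM = 17.6 − 0.442M = -9.84820.
η = (dQ/dM)·(M/Q) = -9.84820 × (62.1/472.6934) = -1.29.

-1.29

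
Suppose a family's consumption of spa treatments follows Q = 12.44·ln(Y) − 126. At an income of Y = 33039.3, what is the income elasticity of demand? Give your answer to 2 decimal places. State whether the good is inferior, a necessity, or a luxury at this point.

At Y = 33039.3: Q = 3.444.
dQ/dY = 12.44/Y = 0.000376521 at this income.
η = (dQ/dY)·(Y/Q) = 0.000376521 × (33039.3/3.444) = 3.61.
Since η > 1, the good is a luxury.

3.61 (luxury)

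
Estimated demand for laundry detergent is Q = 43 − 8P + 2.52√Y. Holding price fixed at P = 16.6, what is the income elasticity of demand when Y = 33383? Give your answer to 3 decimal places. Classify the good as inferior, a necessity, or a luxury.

At P = 16.6, Y = 33383: Q = 370.630.
Holding P constant, ∂Q/∂Y = 2.52/(2√Y) = 0.00689617.
η_Y = (∂Q/∂Y)·(Y/Q) = 0.00689617 × (33383/370.630) = 0.621.
Since 0 < η < 1, this is a necessity.

0.621 (necessity)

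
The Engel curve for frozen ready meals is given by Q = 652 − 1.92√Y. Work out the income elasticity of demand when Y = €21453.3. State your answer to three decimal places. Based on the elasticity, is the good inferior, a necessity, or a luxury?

-0.379 (inferior good)

At Y = 21453.3: Q = 370.779.
dQ/dY = -1.92/(2√Y) = -0.00655427 at this income.
η = (dQ/dY)·(Y/Q) = -0.00655427 × (21453.3/370.779) = -0.379.
Since η < 0, the good is an inferior good.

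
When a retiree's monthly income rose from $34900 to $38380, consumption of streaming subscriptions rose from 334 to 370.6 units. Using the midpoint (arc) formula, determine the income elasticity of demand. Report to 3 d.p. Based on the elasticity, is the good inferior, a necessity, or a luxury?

1.094 (luxury)

ΔQ = 370.6 − 334 = 36.6; midpoint Q̄ = (334 + 370.6)/2 = 352.3.
ΔI = 38380 − 34900 = 3480; midpoint Ī = (34900 + 38380)/2 = 36640.
η = (ΔQ/Q̄) ÷ (ΔI/Ī) = (36.6/352.3) ÷ (3480/36640) = 1.094.
η > 1 ⇒ luxury.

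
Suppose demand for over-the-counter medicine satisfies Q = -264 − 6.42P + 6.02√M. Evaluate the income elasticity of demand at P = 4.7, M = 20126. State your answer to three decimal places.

0.763

At P = 4.7, M = 20126: Q = 559.860.
Holding P constant, ∂Q/∂M = 6.02/(2√M) = 0.0212172.
η_M = (∂Q/∂M)·(M/Q) = 0.0212172 × (20126/559.860) = 0.763.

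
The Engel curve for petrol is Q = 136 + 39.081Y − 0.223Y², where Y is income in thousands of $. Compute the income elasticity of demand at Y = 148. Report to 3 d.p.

-3.849

At Y = 148: Q = 1035.3960.
dQ/dY = 39.081 − 0.446Y = -26.92700.
η = (dQ/dY)·(Y/Q) = -26.92700 × (148/1035.3960) = -3.849.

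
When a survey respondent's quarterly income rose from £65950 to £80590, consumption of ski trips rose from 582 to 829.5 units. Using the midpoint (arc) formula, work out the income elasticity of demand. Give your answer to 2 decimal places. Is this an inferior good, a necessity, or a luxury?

1.76 (luxury)

ΔQ = 829.5 − 582 = 247.5; midpoint Q̄ = (582 + 829.5)/2 = 705.75.
ΔI = 80590 − 65950 = 14640; midpoint Ī = (65950 + 80590)/2 = 73270.
η = (ΔQ/Q̄) ÷ (ΔI/Ī) = (247.5/705.75) ÷ (14640/73270) = 1.76.
η > 1 ⇒ luxury.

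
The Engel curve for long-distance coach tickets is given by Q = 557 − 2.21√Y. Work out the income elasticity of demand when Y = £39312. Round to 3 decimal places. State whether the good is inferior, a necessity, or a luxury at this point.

At Y = 39312: Q = 118.818.
dQ/dY = -2.21/(2√Y) = -0.00557314 at this income.
η = (dQ/dY)·(Y/Q) = -0.00557314 × (39312/118.818) = -1.844.
Since η < 0, the good is an inferior good.

-1.844 (inferior good)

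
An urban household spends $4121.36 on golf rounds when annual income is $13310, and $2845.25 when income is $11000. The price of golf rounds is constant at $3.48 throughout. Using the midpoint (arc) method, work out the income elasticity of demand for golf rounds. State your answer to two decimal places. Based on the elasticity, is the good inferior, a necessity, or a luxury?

1.93 (luxury)

With a constant price, Q₁ = 4121.36/3.48 = 1184.299 and Q₂ = 2845.25/3.48 = 817.601 (equivalently, work directly with expenditure since P cancels).
Midpoint %ΔQ = (2845.25 − 4121.36)/3483.31 = -0.36635; midpoint %ΔI = (11000 − 13310)/12155 = -0.19005.
η = -0.36635 / -0.19005 = 1.93.
η > 1 ⇒ luxury.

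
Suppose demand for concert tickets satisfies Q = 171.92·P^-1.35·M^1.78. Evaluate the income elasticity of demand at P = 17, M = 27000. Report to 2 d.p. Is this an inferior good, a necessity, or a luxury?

1.78 (luxury)

For a multiplicative demand Q = A·P^α·M^β, the income elasticity is β everywhere.
Here β = 1.78, so η = 1.78.
Since η > 1, this is a luxury.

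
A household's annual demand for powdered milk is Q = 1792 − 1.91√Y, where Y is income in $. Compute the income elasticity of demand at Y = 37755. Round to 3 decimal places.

-0.131

At Y = 37755: Q = 1420.875.
dQ/dY = -1.91/(2√Y) = -0.00491492 at this income.
η = (dQ/dY)·(Y/Q) = -0.00491492 × (37755/1420.875) = -0.131.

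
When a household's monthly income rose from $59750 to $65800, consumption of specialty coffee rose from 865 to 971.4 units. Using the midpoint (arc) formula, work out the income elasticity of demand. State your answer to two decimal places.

ΔQ = 971.4 − 865 = 106.4; midpoint Q̄ = (865 + 971.4)/2 = 918.2.
ΔI = 65800 − 59750 = 6050; midpoint Ī = (59750 + 65800)/2 = 62775.
η = (ΔQ/Q̄) ÷ (ΔI/Ī) = (106.4/918.2) ÷ (6050/62775) = 1.20.

1.20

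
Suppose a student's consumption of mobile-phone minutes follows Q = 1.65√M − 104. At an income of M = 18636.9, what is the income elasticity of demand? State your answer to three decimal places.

At M = 18636.9: Q = 121.253.
dQ/dM = 1.65/(2√M) = 0.0060432 at this income.
η = (dQ/dM)·(M/Q) = 0.0060432 × (18636.9/121.253) = 0.929.

0.929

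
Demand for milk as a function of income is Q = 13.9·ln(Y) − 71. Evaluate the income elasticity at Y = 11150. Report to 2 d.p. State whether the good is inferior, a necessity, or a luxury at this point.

0.24 (necessity)

At Y = 11150: Q = 58.537.
dQ/dY = 13.9/Y = 0.00124664 at this income.
η = (dQ/dY)·(Y/Q) = 0.00124664 × (11150/58.537) = 0.24.
Since 0 < η < 1, the good is a necessity.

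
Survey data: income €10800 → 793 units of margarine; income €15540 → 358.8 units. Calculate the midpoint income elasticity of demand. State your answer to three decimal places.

ΔQ = 358.8 − 793 = -434.2; midpoint Q̄ = (793 + 358.8)/2 = 575.9.
ΔI = 15540 − 10800 = 4740; midpoint Ī = (10800 + 15540)/2 = 13170.
η = (ΔQ/Q̄) ÷ (ΔI/Ī) = (-434.2/575.9) ÷ (4740/13170) = -2.095.

-2.095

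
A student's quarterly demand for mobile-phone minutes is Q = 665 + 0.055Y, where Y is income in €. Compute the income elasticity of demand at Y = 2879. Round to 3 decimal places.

0.192

At Y = 2879: Q = 823.345.
dQ/dY = 0.055.
η = (dQ/dY)·(Y/Q) = 0.055 × (2879/823.345) = 0.192.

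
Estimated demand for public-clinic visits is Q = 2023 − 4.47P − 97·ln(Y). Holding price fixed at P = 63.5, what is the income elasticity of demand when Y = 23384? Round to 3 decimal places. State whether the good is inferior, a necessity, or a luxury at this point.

-0.127 (inferior good)

At P = 63.5, Y = 23384: Q = 763.354.
Holding P constant, ∂Q/∂Y = -97/Y = -0.00414814.
η_Y = (∂Q/∂Y)·(Y/Q) = -0.00414814 × (23384/763.354) = -0.127.
Since η < 0, this is an inferior good.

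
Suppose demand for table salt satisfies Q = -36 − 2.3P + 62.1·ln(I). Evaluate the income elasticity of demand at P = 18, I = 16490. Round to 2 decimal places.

0.12

At P = 18, I = 16490: Q = 525.623.
Holding P constant, ∂Q/∂I = 62.1/I = 0.00376592.
η_I = (∂Q/∂I)·(I/Q) = 0.00376592 × (16490/525.623) = 0.12.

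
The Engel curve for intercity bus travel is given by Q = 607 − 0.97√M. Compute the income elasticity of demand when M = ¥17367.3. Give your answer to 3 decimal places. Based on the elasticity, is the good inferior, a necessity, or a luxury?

-0.133 (inferior good)

At M = 17367.3: Q = 479.168.
dQ/dM = -0.97/(2√M) = -0.00368024 at this income.
η = (dQ/dM)·(M/Q) = -0.00368024 × (17367.3/479.168) = -0.133.
Since η < 0, the good is an inferior good.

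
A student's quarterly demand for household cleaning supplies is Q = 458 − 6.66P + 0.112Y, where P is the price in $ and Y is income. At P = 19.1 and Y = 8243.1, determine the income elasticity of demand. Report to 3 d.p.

At P = 19.1, Y = 8243.1: Q = 1254.021.
Holding P constant, ∂Q/∂Y = 0.112.
η_Y = (∂Q/∂Y)·(Y/Q) = 0.112 × (8243.1/1254.021) = 0.736.

0.736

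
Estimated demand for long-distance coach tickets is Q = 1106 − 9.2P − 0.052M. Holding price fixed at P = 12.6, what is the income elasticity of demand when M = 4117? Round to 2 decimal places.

-0.28

At P = 12.6, M = 4117: Q = 775.996.
Holding P constant, ∂Q/∂M = −0.052.
η_M = (∂Q/∂M)·(M/Q) = -0.052 × (4117/775.996) = -0.28.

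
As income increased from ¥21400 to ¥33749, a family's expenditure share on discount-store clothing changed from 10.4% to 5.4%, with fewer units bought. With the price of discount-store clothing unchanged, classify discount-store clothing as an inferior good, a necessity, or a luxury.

inferior good

Quantity demanded falls as income rises, so η < 0.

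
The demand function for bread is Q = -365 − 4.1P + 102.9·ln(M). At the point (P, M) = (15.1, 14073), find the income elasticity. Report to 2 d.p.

At P = 15.1, M = 14073: Q = 555.992.
Holding P constant, ∂Q/∂M = 102.9/M = 0.00731187.
η_M = (∂Q/∂M)·(M/Q) = 0.00731187 × (14073/555.992) = 0.19.

0.19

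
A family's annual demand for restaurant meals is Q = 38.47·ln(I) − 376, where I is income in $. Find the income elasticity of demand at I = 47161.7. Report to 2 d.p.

1.01

At I = 47161.7: Q = 37.989.
dQ/dI = 38.47/I = 0.000815704 at this income.
η = (dQ/dI)·(I/Q) = 0.000815704 × (47161.7/37.989) = 1.01.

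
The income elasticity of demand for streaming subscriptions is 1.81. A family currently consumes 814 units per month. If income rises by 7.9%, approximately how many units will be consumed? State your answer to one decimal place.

%ΔQ ≈ η × %ΔI = 1.81 × 7.9% = 14.299%.
New Q ≈ 814 × (1 + 0.14299) = 930.4.

930.4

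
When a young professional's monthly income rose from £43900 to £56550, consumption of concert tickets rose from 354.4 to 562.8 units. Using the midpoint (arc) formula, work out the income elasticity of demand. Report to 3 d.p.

ΔQ = 562.8 − 354.4 = 208.4; midpoint Q̄ = (354.4 + 562.8)/2 = 458.6.
ΔI = 56550 − 43900 = 12650; midpoint Ī = (43900 + 56550)/2 = 50225.
η = (ΔQ/Q̄) ÷ (ΔI/Ī) = (208.4/458.6) ÷ (12650/50225) = 1.804.

1.804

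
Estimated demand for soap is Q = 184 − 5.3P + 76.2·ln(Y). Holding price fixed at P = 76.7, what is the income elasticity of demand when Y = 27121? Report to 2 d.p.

0.14

At P = 76.7, Y = 27121: Q = 555.344.
Holding P constant, ∂Q/∂Y = 76.2/Y = 0.00280963.
η_Y = (∂Q/∂Y)·(Y/Q) = 0.00280963 × (27121/555.344) = 0.14.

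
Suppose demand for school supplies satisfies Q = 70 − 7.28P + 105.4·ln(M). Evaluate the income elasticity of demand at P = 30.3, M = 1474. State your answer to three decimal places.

At P = 30.3, M = 1474: Q = 618.386.
Holding P constant, ∂Q/∂M = 105.4/M = 0.0715061.
η_M = (∂Q/∂M)·(M/Q) = 0.0715061 × (1474/618.386) = 0.170.

0.170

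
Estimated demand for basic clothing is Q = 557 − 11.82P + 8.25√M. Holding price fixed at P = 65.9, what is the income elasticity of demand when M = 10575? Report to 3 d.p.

At P = 65.9, M = 10575: Q = 626.449.
Holding P constant, ∂Q/∂M = 8.25/(2√M) = 0.0401129.
η_M = (∂Q/∂M)·(M/Q) = 0.0401129 × (10575/626.449) = 0.677.

0.677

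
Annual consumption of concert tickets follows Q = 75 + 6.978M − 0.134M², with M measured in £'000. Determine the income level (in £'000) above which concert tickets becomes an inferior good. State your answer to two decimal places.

26.04

dQ/dM = 6.978 − 0.268M.
The good is inferior where dQ/dM < 0. Setting dQ/dM = 0 gives M = 6.978 / 0.268 = 26.04.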